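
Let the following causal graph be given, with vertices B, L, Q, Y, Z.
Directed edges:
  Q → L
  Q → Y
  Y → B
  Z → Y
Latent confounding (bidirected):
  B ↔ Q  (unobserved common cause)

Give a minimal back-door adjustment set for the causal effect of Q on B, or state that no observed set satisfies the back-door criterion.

Q→B: no observed back-door set.

desc(Q)\{Q}={B,L,Y}; candidates ⊆ {Z}.
Q↔B: latent back-door arc(s) into Q.
size 0: {}; under {} Q still reaches {B} ∋ B.
size 1: {Z}; under {Z} Q still reaches {B} ∋ B.
Q↔B cannot be blocked by any observed set — no back-door set.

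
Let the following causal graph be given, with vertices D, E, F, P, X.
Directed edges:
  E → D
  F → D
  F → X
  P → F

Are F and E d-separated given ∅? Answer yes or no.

Yes — F ⊥ E | ∅.

Bayes-Ball from F | ∅ reaches {D,P,X}.
E ∉ reach(F|∅) ⇒ F ⊥ E | ∅.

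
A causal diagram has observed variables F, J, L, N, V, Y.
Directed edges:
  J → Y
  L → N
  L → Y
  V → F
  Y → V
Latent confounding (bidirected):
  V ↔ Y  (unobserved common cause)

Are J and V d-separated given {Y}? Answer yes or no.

No — J and V are d-connected given {Y}.

Bayes-Ball from J | {Y} reaches {F,L,N,V}.
V ∈ reach(J|{Y}) ⇒ J ⊥̸ V | {Y}.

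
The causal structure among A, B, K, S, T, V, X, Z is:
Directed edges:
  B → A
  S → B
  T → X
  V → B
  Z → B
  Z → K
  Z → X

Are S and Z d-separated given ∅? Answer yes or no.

Bayes-Ball from S | ∅ reaches {A,B}.
Z ∉ reach(S|∅) ⇒ S ⊥ Z | ∅.

Yes — S ⊥ Z | ∅.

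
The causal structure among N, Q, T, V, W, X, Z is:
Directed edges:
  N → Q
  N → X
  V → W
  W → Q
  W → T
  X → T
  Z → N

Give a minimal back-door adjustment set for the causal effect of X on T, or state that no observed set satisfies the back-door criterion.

X→T: minimal back-door set ∅.

desc(X)\{X}={T}; candidates ⊆ {N,Q,V,W,Z}.
∅: X⊥T given ∅ in G with X→· removed — back-door holds.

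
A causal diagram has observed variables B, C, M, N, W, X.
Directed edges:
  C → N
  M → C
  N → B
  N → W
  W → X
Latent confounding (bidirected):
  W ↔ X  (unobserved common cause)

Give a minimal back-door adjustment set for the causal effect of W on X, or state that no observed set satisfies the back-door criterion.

W→X: no observed back-door set.

desc(W)\{W}={X}; candidates ⊆ {B,C,M,N}.
W↔X: latent back-door arc(s) into W.
size 0: {}; under {} W still reaches {B,C,M,N,X} ∋ X.
size 1: {B}, {C}, {M} …(+1); under {B} W still reaches {C,M,N,X} ∋ X.
size 2: {B,C}, {B,M}, {B,N} …(+3); under {B,C} W still reaches {N,X} ∋ X.
W↔X cannot be blocked by any observed set — no back-door set.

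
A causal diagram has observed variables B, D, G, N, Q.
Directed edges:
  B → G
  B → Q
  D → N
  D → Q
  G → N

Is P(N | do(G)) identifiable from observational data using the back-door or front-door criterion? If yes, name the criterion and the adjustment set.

desc(G)\{G}={N}; candidates ⊆ {B,D,Q}.
∅: G⊥N given ∅ in G with G→· removed — back-door holds.
P(N|do(G)) = P(N|G) — no adjustment needed.

P(N|do(G)): backdoor, adjust for ∅.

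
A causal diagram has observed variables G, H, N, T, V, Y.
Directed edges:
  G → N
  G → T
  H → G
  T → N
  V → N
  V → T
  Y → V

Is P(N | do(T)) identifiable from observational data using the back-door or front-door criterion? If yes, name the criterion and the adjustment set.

P(N|do(T)): backdoor, adjust for {G, V}.

desc(T)\{T}={N}; candidates ⊆ {G,H,V,Y}.
size 0: {}; under {} T still reaches {G,H,N,V,Y} ∋ N.
size 1: {G}, {H}, {V} …(+1); under {G} T still reaches {N,V,Y} ∋ N.
{G,V}: T⊥N given {G,V} in G with T→· removed — back-door holds.
P(N|do(T)) = Σ_{G,V} P(N|T,G,V)·P(G,V).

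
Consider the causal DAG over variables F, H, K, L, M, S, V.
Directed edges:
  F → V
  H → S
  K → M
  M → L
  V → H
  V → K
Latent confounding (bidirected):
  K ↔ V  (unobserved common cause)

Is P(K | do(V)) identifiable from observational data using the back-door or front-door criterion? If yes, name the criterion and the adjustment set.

desc(V)\{V}={H,K,L,M,S}; candidates ⊆ {F}.
V↔K: latent back-door arc(s) into V.
size 0: {}; under {} V still reaches {F,K,L,M} ∋ K.
size 1: {F}; under {F} V still reaches {K,L,M} ∋ K.
V↔K cannot be blocked by any observed set — no back-door set.
No mediator lies on a directed V→…→K path.
Neither criterion identifies P(K|do(V)) in this graph.

P(K|do(V)): not identifiable (no BD/FD set).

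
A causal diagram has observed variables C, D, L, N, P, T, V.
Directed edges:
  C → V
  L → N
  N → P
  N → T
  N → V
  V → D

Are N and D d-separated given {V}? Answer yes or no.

Bayes-Ball from N | {V} reaches {C,L,P,T}.
D ∉ reach(N|{V}) ⇒ N ⊥ D | {V}.

Yes — N ⊥ D | {V}.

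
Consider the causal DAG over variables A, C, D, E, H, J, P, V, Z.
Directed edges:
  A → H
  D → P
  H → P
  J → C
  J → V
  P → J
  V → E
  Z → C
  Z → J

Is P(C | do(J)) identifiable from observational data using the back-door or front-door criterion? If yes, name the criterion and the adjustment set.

P(C|do(J)): backdoor, adjust for {Z}.

desc(J)\{J}={C,E,V}; candidates ⊆ {A,D,H,P,Z}.
size 0: {}; under {} J still reaches {A,C,D,H,P,Z} ∋ C.
{Z}: J⊥C given {Z} in G with J→· removed — back-door holds.
P(C|do(J)) = Σ_{Z} P(C|J,Z)·P(Z).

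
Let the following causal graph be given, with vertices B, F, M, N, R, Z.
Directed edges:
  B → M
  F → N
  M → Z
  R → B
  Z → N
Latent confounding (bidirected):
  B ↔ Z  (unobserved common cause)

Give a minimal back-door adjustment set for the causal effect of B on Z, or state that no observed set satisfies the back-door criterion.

B→Z: no observed back-door set.

desc(B)\{B}={M,N,Z}; candidates ⊆ {F,R}.
B↔Z: latent back-door arc(s) into B.
size 0: {}; under {} B still reaches {N,R,Z} ∋ Z.
size 1: {F}, {R}; under {F} B still reaches {N,R,Z} ∋ Z.
size 2: {F,R}; under {F,R} B still reaches {N,Z} ∋ Z.
B↔Z cannot be blocked by any observed set — no back-door set.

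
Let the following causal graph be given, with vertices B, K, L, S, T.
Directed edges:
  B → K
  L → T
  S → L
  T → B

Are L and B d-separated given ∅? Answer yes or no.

No — L and B are d-connected given ∅.

Bayes-Ball from L | ∅ reaches {B,K,S,T}.
B ∈ reach(L|∅) ⇒ L ⊥̸ B | ∅.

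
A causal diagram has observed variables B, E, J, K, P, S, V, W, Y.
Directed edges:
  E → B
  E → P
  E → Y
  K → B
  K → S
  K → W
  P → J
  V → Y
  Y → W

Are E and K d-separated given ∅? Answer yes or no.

Bayes-Ball from E | ∅ reaches {B,J,P,W,Y}.
K ∉ reach(E|∅) ⇒ E ⊥ K | ∅.

Yes — E ⊥ K | ∅.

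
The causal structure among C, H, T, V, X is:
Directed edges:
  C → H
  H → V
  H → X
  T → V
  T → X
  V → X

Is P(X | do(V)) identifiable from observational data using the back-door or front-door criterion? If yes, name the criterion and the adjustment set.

P(X|do(V)): backdoor, adjust for {H, T}.

desc(V)\{V}={X}; candidates ⊆ {C,H,T}.
size 0: {}; under {} V still reaches {C,H,T,X} ∋ X.
size 1: {C}, {H}, {T}; under {C} V still reaches {H,T,X} ∋ X.
{H,T}: V⊥X given {H,T} in G with V→· removed — back-door holds.
P(X|do(V)) = Σ_{H,T} P(X|V,H,T)·P(H,T).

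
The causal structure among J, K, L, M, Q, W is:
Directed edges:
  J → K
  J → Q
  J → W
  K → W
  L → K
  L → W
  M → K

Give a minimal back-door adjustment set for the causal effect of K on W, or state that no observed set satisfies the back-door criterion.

desc(K)\{K}={W}; candidates ⊆ {J,L,M,Q}.
size 0: {}; under {} K still reaches {J,L,M,Q,W} ∋ W.
size 1: {J}, {L}, {M} …(+1); under {J} K still reaches {L,M,W} ∋ W.
{J,L}: K⊥W given {J,L} in G with K→· removed — back-door holds.

K→W: minimal back-door set {J, L}.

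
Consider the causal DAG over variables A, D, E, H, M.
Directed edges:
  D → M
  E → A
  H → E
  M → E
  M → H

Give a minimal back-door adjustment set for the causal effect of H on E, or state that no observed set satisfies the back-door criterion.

desc(H)\{H}={A,E}; candidates ⊆ {D,M}.
size 0: {}; under {} H still reaches {A,D,E,M} ∋ E.
{M}: H⊥E given {M} in G with H→· removed — back-door holds.

H→E: minimal back-door set {M}.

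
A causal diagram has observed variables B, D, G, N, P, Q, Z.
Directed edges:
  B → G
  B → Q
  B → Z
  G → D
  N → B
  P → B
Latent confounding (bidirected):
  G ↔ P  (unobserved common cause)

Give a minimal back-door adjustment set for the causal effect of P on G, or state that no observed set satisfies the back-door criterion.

desc(P)\{P}={B,D,G,Q,Z}; candidates ⊆ {N}.
P↔G: latent back-door arc(s) into P.
size 0: {}; under {} P still reaches {D,G} ∋ G.
size 1: {N}; under {N} P still reaches {D,G} ∋ G.
P↔G cannot be blocked by any observed set — no back-door set.

P→G: no observed back-door set.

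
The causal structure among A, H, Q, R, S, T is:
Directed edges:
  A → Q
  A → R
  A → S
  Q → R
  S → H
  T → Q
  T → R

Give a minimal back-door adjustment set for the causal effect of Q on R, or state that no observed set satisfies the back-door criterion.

desc(Q)\{Q}={R}; candidates ⊆ {A,H,S,T}.
size 0: {}; under {} Q still reaches {A,H,R,S,T} ∋ R.
size 1: {A}, {H}, {S} …(+1); under {A} Q still reaches {R,T} ∋ R.
{A,T}: Q⊥R given {A,T} in G with Q→· removed — back-door holds.

Q→R: minimal back-door set {A, T}.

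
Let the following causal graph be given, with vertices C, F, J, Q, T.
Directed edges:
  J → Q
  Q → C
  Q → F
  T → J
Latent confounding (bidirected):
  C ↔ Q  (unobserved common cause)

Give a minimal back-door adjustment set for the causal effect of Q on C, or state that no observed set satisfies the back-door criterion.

Q→C: no observed back-door set.

desc(Q)\{Q}={C,F}; candidates ⊆ {J,T}.
Q↔C: latent back-door arc(s) into Q.
size 0: {}; under {} Q still reaches {C,J,T} ∋ C.
size 1: {J}, {T}; under {J} Q still reaches {C} ∋ C.
size 2: {J,T}; under {J,T} Q still reaches {C} ∋ C.
Q↔C cannot be blocked by any observed set — no back-door set.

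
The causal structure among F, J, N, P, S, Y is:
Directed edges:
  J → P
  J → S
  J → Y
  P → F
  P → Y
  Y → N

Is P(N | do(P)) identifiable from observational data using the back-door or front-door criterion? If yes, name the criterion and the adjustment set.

desc(P)\{P}={F,N,Y}; candidates ⊆ {J,S}.
size 0: {}; under {} P still reaches {J,N,S,Y} ∋ N.
{J}: P⊥N given {J} in G with P→· removed — back-door holds.
P(N|do(P)) = Σ_{J} P(N|P,J)·P(J).

P(N|do(P)): backdoor, adjust for {J}.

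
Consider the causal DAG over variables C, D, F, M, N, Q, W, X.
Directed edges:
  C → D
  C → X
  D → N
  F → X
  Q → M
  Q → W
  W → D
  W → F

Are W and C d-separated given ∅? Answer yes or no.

Bayes-Ball from W | ∅ reaches {D,F,M,N,Q,X}.
C ∉ reach(W|∅) ⇒ W ⊥ C | ∅.

Yes — W ⊥ C | ∅.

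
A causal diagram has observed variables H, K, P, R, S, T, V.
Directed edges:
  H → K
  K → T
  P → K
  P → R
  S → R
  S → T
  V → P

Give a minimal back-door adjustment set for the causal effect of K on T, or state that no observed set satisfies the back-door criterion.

desc(K)\{K}={T}; candidates ⊆ {H,P,R,S,V}.
∅: K⊥T given ∅ in G with K→· removed — back-door holds.

K→T: minimal back-door set ∅.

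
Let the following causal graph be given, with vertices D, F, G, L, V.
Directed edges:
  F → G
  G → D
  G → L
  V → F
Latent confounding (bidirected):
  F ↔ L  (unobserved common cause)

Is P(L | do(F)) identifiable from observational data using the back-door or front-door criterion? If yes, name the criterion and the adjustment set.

desc(F)\{F}={D,G,L}; candidates ⊆ {V}.
F↔L: latent back-door arc(s) into F.
size 0: {}; under {} F still reaches {L,V} ∋ L.
size 1: {V}; under {V} F still reaches {L} ∋ L.
F↔L cannot be blocked by any observed set — no back-door set.
{G}: (i) intercepts every directed F→L path; (ii) no back-door F→{G}; (iii) {F} blocks every back-door {G}→L. Front-door holds.
P(L|do(F)) = Σ_{G} P(G|F) Σ_{F'} P(L|G,F')P(F').

P(L|do(F)): frontdoor, adjust for {G}.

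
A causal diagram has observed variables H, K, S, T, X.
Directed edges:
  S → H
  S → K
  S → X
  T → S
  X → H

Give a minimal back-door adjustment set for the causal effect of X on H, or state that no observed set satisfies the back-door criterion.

X→H: minimal back-door set {S}.

desc(X)\{X}={H}; candidates ⊆ {K,S,T}.
size 0: {}; under {} X still reaches {H,K,S,T} ∋ H.
{S}: X⊥H given {S} in G with X→· removed — back-door holds.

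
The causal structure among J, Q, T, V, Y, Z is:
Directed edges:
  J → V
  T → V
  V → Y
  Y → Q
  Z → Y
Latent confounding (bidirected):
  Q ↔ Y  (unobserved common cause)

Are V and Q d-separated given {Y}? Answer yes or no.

No — V and Q are d-connected given {Y}.

Bayes-Ball from V | {Y} reaches {J,Q,T,Z}.
Q ∈ reach(V|{Y}) ⇒ V ⊥̸ Q | {Y}.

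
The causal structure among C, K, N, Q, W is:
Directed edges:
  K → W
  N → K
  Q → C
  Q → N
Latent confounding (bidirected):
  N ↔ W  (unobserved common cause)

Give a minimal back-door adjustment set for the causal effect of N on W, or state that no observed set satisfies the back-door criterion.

desc(N)\{N}={K,W}; candidates ⊆ {C,Q}.
N↔W: latent back-door arc(s) into N.
size 0: {}; under {} N still reaches {C,Q,W} ∋ W.
size 1: {C}, {Q}; under {C} N still reaches {Q,W} ∋ W.
size 2: {C,Q}; under {C,Q} N still reaches {W} ∋ W.
N↔W cannot be blocked by any observed set — no back-door set.

N→W: no observed back-door set.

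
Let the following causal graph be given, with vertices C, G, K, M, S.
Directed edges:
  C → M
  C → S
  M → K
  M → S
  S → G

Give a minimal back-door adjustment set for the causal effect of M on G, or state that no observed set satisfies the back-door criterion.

M→G: minimal back-door set {C}.

desc(M)\{M}={G,K,S}; candidates ⊆ {C}.
size 0: {}; under {} M still reaches {C,G,S} ∋ G.
{C}: M⊥G given {C} in G with M→· removed — back-door holds.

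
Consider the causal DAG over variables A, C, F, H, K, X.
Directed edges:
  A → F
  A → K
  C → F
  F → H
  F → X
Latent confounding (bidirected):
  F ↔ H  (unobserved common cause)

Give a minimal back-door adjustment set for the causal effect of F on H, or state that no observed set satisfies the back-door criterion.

F→H: no observed back-door set.

desc(F)\{F}={H,X}; candidates ⊆ {A,C,K}.
F↔H: latent back-door arc(s) into F.
size 0: {}; under {} F still reaches {A,C,H,K} ∋ H.
size 1: {A}, {C}, {K}; under {A} F still reaches {C,H} ∋ H.
size 2: {A,C}, {A,K}, {C,K}; under {A,C} F still reaches {H} ∋ H.
F↔H cannot be blocked by any observed set — no back-door set.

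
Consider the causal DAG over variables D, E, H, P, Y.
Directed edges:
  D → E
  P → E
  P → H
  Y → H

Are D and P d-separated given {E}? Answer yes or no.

No — D and P are d-connected given {E}.

Bayes-Ball from D | {E} reaches {H,P}.
P ∈ reach(D|{E}) ⇒ D ⊥̸ P | {E}.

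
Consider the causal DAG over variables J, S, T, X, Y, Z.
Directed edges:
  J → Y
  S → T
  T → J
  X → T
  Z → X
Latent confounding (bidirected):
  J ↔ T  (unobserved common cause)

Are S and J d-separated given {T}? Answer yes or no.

No — S and J are d-connected given {T}.

Bayes-Ball from S | {T} reaches {J,X,Y,Z}.
J ∈ reach(S|{T}) ⇒ S ⊥̸ J | {T}.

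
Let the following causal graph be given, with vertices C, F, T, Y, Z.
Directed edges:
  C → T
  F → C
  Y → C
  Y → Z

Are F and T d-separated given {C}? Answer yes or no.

Yes — F ⊥ T | {C}.

Bayes-Ball from F | {C} reaches {Y,Z}.
T ∉ reach(F|{C}) ⇒ F ⊥ T | {C}.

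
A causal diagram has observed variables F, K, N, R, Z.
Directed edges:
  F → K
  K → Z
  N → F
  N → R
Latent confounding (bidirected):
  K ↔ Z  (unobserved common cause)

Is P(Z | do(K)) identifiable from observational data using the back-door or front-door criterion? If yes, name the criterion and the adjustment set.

P(Z|do(K)): not identifiable (no BD/FD set).

desc(K)\{K}={Z}; candidates ⊆ {F,N,R}.
K↔Z: latent back-door arc(s) into K.
size 0: {}; under {} K still reaches {F,N,R,Z} ∋ Z.
size 1: {F}, {N}, {R}; under {F} K still reaches {Z} ∋ Z.
size 2: {F,N}, {F,R}, {N,R}; under {F,N} K still reaches {Z} ∋ Z.
K↔Z cannot be blocked by any observed set — no back-door set.
No mediator lies on a directed K→…→Z path.
Neither criterion identifies P(Z|do(K)) in this graph.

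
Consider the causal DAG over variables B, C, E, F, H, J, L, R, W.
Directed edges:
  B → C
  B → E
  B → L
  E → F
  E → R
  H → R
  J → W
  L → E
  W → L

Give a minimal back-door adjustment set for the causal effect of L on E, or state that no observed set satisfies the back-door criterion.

L→E: minimal back-door set {B}.

desc(L)\{L}={E,F,R}; candidates ⊆ {B,C,H,J,W}.
size 0: {}; under {} L still reaches {B,C,E,F,J,R,W} ∋ E.
{B}: L⊥E given {B} in G with L→· removed — back-door holds.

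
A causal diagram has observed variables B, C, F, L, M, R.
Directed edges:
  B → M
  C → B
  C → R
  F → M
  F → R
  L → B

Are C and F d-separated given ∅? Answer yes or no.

Yes — C ⊥ F | ∅.

Bayes-Ball from C | ∅ reaches {B,M,R}.
F ∉ reach(C|∅) ⇒ C ⊥ F | ∅.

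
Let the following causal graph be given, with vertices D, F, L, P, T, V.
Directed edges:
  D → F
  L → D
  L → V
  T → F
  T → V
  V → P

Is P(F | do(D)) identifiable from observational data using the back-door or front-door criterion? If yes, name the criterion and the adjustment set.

desc(D)\{D}={F}; candidates ⊆ {L,P,T,V}.
∅: D⊥F given ∅ in G with D→· removed — back-door holds.
P(F|do(D)) = P(F|D) — no adjustment needed.

P(F|do(D)): backdoor, adjust for ∅.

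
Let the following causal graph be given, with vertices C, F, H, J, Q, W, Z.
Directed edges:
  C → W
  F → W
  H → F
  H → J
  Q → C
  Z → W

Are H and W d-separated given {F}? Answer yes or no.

Yes — H ⊥ W | {F}.

Bayes-Ball from H | {F} reaches {J}.
W ∉ reach(H|{F}) ⇒ H ⊥ W | {F}.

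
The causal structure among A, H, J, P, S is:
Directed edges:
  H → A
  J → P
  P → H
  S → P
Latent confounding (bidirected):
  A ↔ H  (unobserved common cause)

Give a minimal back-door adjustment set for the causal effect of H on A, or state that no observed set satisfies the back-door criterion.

H→A: no observed back-door set.

desc(H)\{H}={A}; candidates ⊆ {J,P,S}.
H↔A: latent back-door arc(s) into H.
size 0: {}; under {} H still reaches {A,J,P,S} ∋ A.
size 1: {J}, {P}, {S}; under {J} H still reaches {A,P,S} ∋ A.
size 2: {J,P}, {J,S}, {P,S}; under {J,P} H still reaches {A} ∋ A.
H↔A cannot be blocked by any observed set — no back-door set.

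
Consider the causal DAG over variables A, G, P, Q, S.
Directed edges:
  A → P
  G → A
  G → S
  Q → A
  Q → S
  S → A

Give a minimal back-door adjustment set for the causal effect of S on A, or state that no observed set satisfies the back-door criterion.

desc(S)\{S}={A,P}; candidates ⊆ {G,Q}.
size 0: {}; under {} S still reaches {A,G,P,Q} ∋ A.
size 1: {G}, {Q}; under {G} S still reaches {A,P,Q} ∋ A.
{G,Q}: S⊥A given {G,Q} in G with S→· removed — back-door holds.

S→A: minimal back-door set {G, Q}.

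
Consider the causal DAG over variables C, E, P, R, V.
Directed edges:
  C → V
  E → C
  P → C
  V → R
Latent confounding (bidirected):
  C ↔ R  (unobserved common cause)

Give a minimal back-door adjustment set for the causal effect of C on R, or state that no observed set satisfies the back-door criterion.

C→R: no observed back-door set.

desc(C)\{C}={R,V}; candidates ⊆ {E,P}.
C↔R: latent back-door arc(s) into C.
size 0: {}; under {} C still reaches {E,P,R} ∋ R.
size 1: {E}, {P}; under {E} C still reaches {P,R} ∋ R.
size 2: {E,P}; under {E,P} C still reaches {R} ∋ R.
C↔R cannot be blocked by any observed set — no back-door set.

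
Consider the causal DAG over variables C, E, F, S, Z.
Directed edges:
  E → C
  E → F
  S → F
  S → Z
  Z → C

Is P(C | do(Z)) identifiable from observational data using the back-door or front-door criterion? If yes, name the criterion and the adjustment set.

P(C|do(Z)): backdoor, adjust for ∅.

desc(Z)\{Z}={C}; candidates ⊆ {E,F,S}.
∅: Z⊥C given ∅ in G with Z→· removed — back-door holds.
P(C|do(Z)) = P(C|Z) — no adjustment needed.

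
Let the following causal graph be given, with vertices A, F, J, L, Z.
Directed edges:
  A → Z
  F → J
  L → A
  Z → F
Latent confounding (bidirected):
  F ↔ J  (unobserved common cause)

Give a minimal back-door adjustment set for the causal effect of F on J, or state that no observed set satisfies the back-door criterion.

desc(F)\{F}={J}; candidates ⊆ {A,L,Z}.
F↔J: latent back-door arc(s) into F.
size 0: {}; under {} F still reaches {A,J,L,Z} ∋ J.
size 1: {A}, {L}, {Z}; under {A} F still reaches {J,Z} ∋ J.
size 2: {A,L}, {A,Z}, {L,Z}; under {A,L} F still reaches {J,Z} ∋ J.
F↔J cannot be blocked by any observed set — no back-door set.

F→J: no observed back-door set.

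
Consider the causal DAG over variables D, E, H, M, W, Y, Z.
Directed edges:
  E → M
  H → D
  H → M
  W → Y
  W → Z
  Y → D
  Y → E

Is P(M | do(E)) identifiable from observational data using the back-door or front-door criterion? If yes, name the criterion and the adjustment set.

P(M|do(E)): backdoor, adjust for ∅.

desc(E)\{E}={M}; candidates ⊆ {D,H,W,Y,Z}.
∅: E⊥M given ∅ in G with E→· removed — back-door holds.
P(M|do(E)) = P(M|E) — no adjustment needed.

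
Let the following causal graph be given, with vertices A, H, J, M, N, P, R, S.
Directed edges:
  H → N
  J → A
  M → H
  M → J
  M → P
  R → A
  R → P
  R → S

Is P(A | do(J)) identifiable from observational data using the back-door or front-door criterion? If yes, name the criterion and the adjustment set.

P(A|do(J)): backdoor, adjust for ∅.

desc(J)\{J}={A}; candidates ⊆ {H,M,N,P,R,S}.
∅: J⊥A given ∅ in G with J→· removed — back-door holds.
P(A|do(J)) = P(A|J) — no adjustment needed.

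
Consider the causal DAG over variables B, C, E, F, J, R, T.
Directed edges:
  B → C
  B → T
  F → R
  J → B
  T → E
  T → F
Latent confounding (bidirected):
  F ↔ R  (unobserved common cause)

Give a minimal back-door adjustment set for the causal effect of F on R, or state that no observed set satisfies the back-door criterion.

F→R: no observed back-door set.

desc(F)\{F}={R}; candidates ⊆ {B,C,E,J,T}.
F↔R: latent back-door arc(s) into F.
size 0: {}; under {} F still reaches {B,C,E,J,R,T} ∋ R.
size 1: {B}, {C}, {E} …(+2); under {B} F still reaches {E,R,T} ∋ R.
size 2: {B,C}, {B,E}, {B,J} …(+7); under {B,C} F still reaches {E,R,T} ∋ R.
F↔R cannot be blocked by any observed set — no back-door set.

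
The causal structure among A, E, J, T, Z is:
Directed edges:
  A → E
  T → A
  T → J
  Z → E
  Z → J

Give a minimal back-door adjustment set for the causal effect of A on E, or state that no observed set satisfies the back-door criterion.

desc(A)\{A}={E}; candidates ⊆ {J,T,Z}.
∅: A⊥E given ∅ in G with A→· removed — back-door holds.

A→E: minimal back-door set ∅.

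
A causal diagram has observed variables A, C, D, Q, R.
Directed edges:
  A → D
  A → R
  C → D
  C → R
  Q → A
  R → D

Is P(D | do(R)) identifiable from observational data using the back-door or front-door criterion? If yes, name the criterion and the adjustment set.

P(D|do(R)): backdoor, adjust for {A, C}.

desc(R)\{R}={D}; candidates ⊆ {A,C,Q}.
size 0: {}; under {} R still reaches {A,C,D,Q} ∋ D.
size 1: {A}, {C}, {Q}; under {A} R still reaches {C,D} ∋ D.
{A,C}: R⊥D given {A,C} in G with R→· removed — back-door holds.
P(D|do(R)) = Σ_{A,C} P(D|R,A,C)·P(A,C).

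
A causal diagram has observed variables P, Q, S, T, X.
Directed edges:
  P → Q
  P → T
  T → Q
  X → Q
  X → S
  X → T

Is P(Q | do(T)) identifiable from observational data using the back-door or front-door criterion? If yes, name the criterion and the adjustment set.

desc(T)\{T}={Q}; candidates ⊆ {P,S,X}.
size 0: {}; under {} T still reaches {P,Q,S,X} ∋ Q.
size 1: {P}, {S}, {X}; under {P} T still reaches {Q,S,X} ∋ Q.
{P,X}: T⊥Q given {P,X} in G with T→· removed — back-door holds.
P(Q|do(T)) = Σ_{P,X} P(Q|T,P,X)·P(P,X).

P(Q|do(T)): backdoor, adjust for {P, X}.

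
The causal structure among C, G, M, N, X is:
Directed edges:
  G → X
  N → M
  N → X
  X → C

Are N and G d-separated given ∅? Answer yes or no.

Yes — N ⊥ G | ∅.

Bayes-Ball from N | ∅ reaches {C,M,X}.
G ∉ reach(N|∅) ⇒ N ⊥ G | ∅.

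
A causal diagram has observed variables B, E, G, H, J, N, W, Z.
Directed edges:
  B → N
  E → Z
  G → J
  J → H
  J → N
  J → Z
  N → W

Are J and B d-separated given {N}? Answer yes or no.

No — J and B are d-connected given {N}.

Bayes-Ball from J | {N} reaches {B,G,H,Z}.
B ∈ reach(J|{N}) ⇒ J ⊥̸ B | {N}.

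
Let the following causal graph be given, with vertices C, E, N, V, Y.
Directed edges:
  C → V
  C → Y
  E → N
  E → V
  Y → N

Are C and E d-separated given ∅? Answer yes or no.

Yes — C ⊥ E | ∅.

Bayes-Ball from C | ∅ reaches {N,V,Y}.
E ∉ reach(C|∅) ⇒ C ⊥ E | ∅.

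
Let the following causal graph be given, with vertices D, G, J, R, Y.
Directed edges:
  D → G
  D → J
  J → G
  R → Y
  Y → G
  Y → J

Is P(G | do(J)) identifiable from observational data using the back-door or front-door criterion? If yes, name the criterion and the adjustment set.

P(G|do(J)): backdoor, adjust for {D, Y}.

desc(J)\{J}={G}; candidates ⊆ {D,R,Y}.
size 0: {}; under {} J still reaches {D,G,R,Y} ∋ G.
size 1: {D}, {R}, {Y}; under {D} J still reaches {G,R,Y} ∋ G.
{D,Y}: J⊥G given {D,Y} in G with J→· removed — back-door holds.
P(G|do(J)) = Σ_{D,Y} P(G|J,D,Y)·P(D,Y).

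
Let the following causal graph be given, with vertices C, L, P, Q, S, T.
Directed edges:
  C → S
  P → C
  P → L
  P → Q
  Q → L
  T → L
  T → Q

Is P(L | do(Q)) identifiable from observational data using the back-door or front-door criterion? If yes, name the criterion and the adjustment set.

P(L|do(Q)): backdoor, adjust for {P, T}.

desc(Q)\{Q}={L}; candidates ⊆ {C,P,S,T}.
size 0: {}; under {} Q still reaches {C,L,P,S,T} ∋ L.
size 1: {C}, {P}, {S} …(+1); under {C} Q still reaches {L,P,T} ∋ L.
{P,T}: Q⊥L given {P,T} in G with Q→· removed — back-door holds.
P(L|do(Q)) = Σ_{P,T} P(L|Q,P,T)·P(P,T).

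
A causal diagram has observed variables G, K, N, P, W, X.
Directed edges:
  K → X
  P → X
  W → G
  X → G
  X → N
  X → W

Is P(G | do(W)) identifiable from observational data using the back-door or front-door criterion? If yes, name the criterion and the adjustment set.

P(G|do(W)): backdoor, adjust for {X}.

desc(W)\{W}={G}; candidates ⊆ {K,N,P,X}.
size 0: {}; under {} W still reaches {G,K,N,P,X} ∋ G.
{X}: W⊥G given {X} in G with W→· removed — back-door holds.
P(G|do(W)) = Σ_{X} P(G|W,X)·P(X).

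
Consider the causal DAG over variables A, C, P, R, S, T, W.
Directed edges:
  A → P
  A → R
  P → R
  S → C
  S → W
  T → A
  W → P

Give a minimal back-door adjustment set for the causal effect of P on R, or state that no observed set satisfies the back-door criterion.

desc(P)\{P}={R}; candidates ⊆ {A,C,S,T,W}.
size 0: {}; under {} P still reaches {A,C,R,S,T,W} ∋ R.
{A}: P⊥R given {A} in G with P→· removed — back-door holds.

P→R: minimal back-door set {A}.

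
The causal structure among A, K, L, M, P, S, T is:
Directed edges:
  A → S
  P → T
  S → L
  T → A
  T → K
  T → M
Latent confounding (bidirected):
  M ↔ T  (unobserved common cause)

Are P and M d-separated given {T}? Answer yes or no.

Bayes-Ball from P | {T} reaches {M}.
M ∈ reach(P|{T}) ⇒ P ⊥̸ M | {T}.

No — P and M are d-connected given {T}.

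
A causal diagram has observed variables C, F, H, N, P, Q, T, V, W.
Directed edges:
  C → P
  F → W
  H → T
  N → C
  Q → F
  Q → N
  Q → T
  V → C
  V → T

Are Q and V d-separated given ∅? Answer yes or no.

Bayes-Ball from Q | ∅ reaches {C,F,N,P,T,W}.
V ∉ reach(Q|∅) ⇒ Q ⊥ V | ∅.

Yes — Q ⊥ V | ∅.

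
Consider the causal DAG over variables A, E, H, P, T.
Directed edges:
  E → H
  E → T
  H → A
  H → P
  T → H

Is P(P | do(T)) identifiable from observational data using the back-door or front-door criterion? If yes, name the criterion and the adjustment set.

P(P|do(T)): backdoor, adjust for {E}.

desc(T)\{T}={A,H,P}; candidates ⊆ {E}.
size 0: {}; under {} T still reaches {A,E,H,P} ∋ P.
{E}: T⊥P given {E} in G with T→· removed — back-door holds.
P(P|do(T)) = Σ_{E} P(P|T,E)·P(E).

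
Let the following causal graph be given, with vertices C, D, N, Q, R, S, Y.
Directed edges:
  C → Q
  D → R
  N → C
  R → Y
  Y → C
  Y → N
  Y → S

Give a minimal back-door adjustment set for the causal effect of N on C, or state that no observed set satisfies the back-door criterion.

desc(N)\{N}={C,Q}; candidates ⊆ {D,R,S,Y}.
size 0: {}; under {} N still reaches {C,D,Q,R,S,Y} ∋ C.
{Y}: N⊥C given {Y} in G with N→· removed — back-door holds.

N→C: minimal back-door set {Y}.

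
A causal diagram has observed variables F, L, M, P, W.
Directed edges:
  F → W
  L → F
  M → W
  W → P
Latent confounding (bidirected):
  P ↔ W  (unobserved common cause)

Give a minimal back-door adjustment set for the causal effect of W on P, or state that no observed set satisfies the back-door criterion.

W→P: no observed back-door set.

desc(W)\{W}={P}; candidates ⊆ {F,L,M}.
W↔P: latent back-door arc(s) into W.
size 0: {}; under {} W still reaches {F,L,M,P} ∋ P.
size 1: {F}, {L}, {M}; under {F} W still reaches {M,P} ∋ P.
size 2: {F,L}, {F,M}, {L,M}; under {F,L} W still reaches {M,P} ∋ P.
W↔P cannot be blocked by any observed set — no back-door set.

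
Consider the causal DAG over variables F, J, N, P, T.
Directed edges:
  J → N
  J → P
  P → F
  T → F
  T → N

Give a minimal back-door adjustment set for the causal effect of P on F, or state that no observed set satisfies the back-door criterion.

desc(P)\{P}={F}; candidates ⊆ {J,N,T}.
∅: P⊥F given ∅ in G with P→· removed — back-door holds.

P→F: minimal back-door set ∅.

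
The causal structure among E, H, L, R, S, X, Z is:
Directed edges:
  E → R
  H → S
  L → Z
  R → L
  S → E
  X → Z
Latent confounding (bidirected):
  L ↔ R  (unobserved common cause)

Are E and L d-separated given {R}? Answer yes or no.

No — E and L are d-connected given {R}.

Bayes-Ball from E | {R} reaches {H,L,S,Z}.
L ∈ reach(E|{R}) ⇒ E ⊥̸ L | {R}.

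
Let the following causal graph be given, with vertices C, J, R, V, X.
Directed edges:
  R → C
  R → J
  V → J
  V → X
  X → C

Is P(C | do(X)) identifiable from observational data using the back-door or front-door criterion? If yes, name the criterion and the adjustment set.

desc(X)\{X}={C}; candidates ⊆ {J,R,V}.
∅: X⊥C given ∅ in G with X→· removed — back-door holds.
P(C|do(X)) = P(C|X) — no adjustment needed.

P(C|do(X)): backdoor, adjust for ∅.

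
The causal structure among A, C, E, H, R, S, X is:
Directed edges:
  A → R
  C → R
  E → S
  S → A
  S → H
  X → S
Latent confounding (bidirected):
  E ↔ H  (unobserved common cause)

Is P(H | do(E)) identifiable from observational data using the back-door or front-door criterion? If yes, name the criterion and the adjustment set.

desc(E)\{E}={A,H,R,S}; candidates ⊆ {C,X}.
E↔H: latent back-door arc(s) into E.
size 0: {}; under {} E still reaches {H} ∋ H.
size 1: {C}, {X}; under {C} E still reaches {H} ∋ H.
size 2: {C,X}; under {C,X} E still reaches {H} ∋ H.
E↔H cannot be blocked by any observed set — no back-door set.
{S}: (i) intercepts every directed E→H path; (ii) no back-door E→{S}; (iii) {E} blocks every back-door {S}→H. Front-door holds.
P(H|do(E)) = Σ_{S} P(S|E) Σ_{E'} P(H|S,E')P(E').

P(H|do(E)): frontdoor, adjust for {S}.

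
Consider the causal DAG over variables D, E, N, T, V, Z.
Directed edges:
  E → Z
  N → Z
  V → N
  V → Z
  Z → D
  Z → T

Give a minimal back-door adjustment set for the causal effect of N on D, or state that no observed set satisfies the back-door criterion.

N→D: minimal back-door set {V}.

desc(N)\{N}={D,T,Z}; candidates ⊆ {E,V}.
size 0: {}; under {} N still reaches {D,T,V,Z} ∋ D.
{V}: N⊥D given {V} in G with N→· removed — back-door holds.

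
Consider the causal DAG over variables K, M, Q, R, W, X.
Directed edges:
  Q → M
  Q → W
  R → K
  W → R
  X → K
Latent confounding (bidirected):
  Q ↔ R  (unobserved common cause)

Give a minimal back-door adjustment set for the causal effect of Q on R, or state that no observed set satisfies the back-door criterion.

desc(Q)\{Q}={K,M,R,W}; candidates ⊆ {X}.
Q↔R: latent back-door arc(s) into Q.
size 0: {}; under {} Q still reaches {K,R} ∋ R.
size 1: {X}; under {X} Q still reaches {K,R} ∋ R.
Q↔R cannot be blocked by any observed set — no back-door set.

Q→R: no observed back-door set.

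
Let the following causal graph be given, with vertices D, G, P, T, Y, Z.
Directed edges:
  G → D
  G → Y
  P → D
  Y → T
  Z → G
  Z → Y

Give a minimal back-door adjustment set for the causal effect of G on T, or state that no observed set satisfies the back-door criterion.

G→T: minimal back-door set {Z}.

desc(G)\{G}={D,T,Y}; candidates ⊆ {P,Z}.
size 0: {}; under {} G still reaches {T,Y,Z} ∋ T.
{Z}: G⊥T given {Z} in G with G→· removed — back-door holds.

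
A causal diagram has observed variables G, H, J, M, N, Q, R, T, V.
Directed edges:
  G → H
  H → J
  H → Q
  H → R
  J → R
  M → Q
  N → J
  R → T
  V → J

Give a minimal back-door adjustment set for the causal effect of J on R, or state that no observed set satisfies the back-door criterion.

J→R: minimal back-door set {H}.

desc(J)\{J}={R,T}; candidates ⊆ {G,H,M,N,Q,V}.
size 0: {}; under {} J still reaches {G,H,N,Q,R,T,V} ∋ R.
{H}: J⊥R given {H} in G with J→· removed — back-door holds.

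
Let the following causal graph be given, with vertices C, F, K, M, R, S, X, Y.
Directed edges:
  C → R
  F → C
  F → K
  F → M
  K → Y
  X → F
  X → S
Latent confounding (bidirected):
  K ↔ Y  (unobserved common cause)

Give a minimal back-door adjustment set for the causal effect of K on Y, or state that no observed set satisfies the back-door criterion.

desc(K)\{K}={Y}; candidates ⊆ {C,F,M,R,S,X}.
K↔Y: latent back-door arc(s) into K.
size 0: {}; under {} K still reaches {C,F,M,R,S,X,Y} ∋ Y.
size 1: {C}, {F}, {M} …(+3); under {C} K still reaches {F,M,S,X,Y} ∋ Y.
size 2: {C,F}, {C,M}, {C,R} …(+12); under {C,F} K still reaches {Y} ∋ Y.
K↔Y cannot be blocked by any observed set — no back-door set.

K→Y: no observed back-door set.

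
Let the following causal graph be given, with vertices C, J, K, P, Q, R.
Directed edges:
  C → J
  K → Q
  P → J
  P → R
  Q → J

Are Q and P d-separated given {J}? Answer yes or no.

No — Q and P are d-connected given {J}.

Bayes-Ball from Q | {J} reaches {C,K,P,R}.
P ∈ reach(Q|{J}) ⇒ Q ⊥̸ P | {J}.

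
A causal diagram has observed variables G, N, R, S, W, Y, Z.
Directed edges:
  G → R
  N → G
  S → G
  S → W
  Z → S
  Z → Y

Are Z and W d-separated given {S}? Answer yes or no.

Bayes-Ball from Z | {S} reaches {Y}.
W ∉ reach(Z|{S}) ⇒ Z ⊥ W | {S}.

Yes — Z ⊥ W | {S}.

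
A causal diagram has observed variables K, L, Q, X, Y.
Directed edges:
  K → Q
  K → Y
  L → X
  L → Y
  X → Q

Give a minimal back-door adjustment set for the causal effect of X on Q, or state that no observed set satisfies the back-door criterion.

X→Q: minimal back-door set ∅.

desc(X)\{X}={Q}; candidates ⊆ {K,L,Y}.
∅: X⊥Q given ∅ in G with X→· removed — back-door holds.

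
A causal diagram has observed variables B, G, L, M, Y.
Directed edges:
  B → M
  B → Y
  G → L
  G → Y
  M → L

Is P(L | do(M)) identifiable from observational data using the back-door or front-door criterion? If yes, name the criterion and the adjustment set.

desc(M)\{M}={L}; candidates ⊆ {B,G,Y}.
∅: M⊥L given ∅ in G with M→· removed — back-door holds.
P(L|do(M)) = P(L|M) — no adjustment needed.

P(L|do(M)): backdoor, adjust for ∅.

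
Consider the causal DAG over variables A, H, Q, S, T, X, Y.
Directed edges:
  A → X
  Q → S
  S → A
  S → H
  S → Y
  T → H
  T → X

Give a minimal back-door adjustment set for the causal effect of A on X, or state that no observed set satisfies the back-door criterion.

desc(A)\{A}={X}; candidates ⊆ {H,Q,S,T,Y}.
∅: A⊥X given ∅ in G with A→· removed — back-door holds.

A→X: minimal back-door set ∅.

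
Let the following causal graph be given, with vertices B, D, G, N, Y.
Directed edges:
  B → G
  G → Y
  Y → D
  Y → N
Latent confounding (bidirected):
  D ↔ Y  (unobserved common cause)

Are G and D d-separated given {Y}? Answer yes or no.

Bayes-Ball from G | {Y} reaches {B,D}.
D ∈ reach(G|{Y}) ⇒ G ⊥̸ D | {Y}.

No — G and D are d-connected given {Y}.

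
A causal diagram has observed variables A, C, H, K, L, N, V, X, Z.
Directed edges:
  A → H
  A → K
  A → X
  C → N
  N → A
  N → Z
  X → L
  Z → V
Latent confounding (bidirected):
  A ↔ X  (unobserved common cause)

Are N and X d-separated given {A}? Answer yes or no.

No — N and X are d-connected given {A}.

Bayes-Ball from N | {A} reaches {C,L,V,X,Z}.
X ∈ reach(N|{A}) ⇒ N ⊥̸ X | {A}.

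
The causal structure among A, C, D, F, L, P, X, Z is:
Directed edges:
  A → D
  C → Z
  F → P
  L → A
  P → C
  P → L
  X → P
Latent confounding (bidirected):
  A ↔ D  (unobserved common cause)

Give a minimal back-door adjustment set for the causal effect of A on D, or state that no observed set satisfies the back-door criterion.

A→D: no observed back-door set.

desc(A)\{A}={D}; candidates ⊆ {C,F,L,P,X,Z}.
A↔D: latent back-door arc(s) into A.
size 0: {}; under {} A still reaches {C,D,F,L,P,X,Z} ∋ D.
size 1: {C}, {F}, {L} …(+3); under {C} A still reaches {D,F,L,P,X} ∋ D.
size 2: {C,F}, {C,L}, {C,P} …(+12); under {C,F} A still reaches {D,L,P,X} ∋ D.
A↔D cannot be blocked by any observed set — no back-door set.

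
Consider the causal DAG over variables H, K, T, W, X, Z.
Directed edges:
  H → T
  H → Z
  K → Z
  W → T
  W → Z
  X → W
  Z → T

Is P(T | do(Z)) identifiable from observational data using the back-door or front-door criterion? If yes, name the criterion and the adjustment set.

desc(Z)\{Z}={T}; candidates ⊆ {H,K,W,X}.
size 0: {}; under {} Z still reaches {H,K,T,W,X} ∋ T.
size 1: {H}, {K}, {W} …(+1); under {H} Z still reaches {K,T,W,X} ∋ T.
{H,W}: Z⊥T given {H,W} in G with Z→· removed — back-door holds.
P(T|do(Z)) = Σ_{H,W} P(T|Z,H,W)·P(H,W).

P(T|do(Z)): backdoor, adjust for {H, W}.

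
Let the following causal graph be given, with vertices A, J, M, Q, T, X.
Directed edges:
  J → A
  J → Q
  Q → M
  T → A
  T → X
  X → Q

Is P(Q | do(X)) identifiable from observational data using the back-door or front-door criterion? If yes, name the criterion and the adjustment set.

desc(X)\{X}={M,Q}; candidates ⊆ {A,J,T}.
∅: X⊥Q given ∅ in G with X→· removed — back-door holds.
P(Q|do(X)) = P(Q|X) — no adjustment needed.

P(Q|do(X)): backdoor, adjust for ∅.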